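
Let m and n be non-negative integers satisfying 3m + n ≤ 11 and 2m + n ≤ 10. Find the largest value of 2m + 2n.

20

(m,n)=(0,10): 3·0+1·10=10≤11, 2·0+1·10=10≤10, objective 20.
(m,n)=(0,9): 3·0+1·9=9≤11, 2·0+1·9=9≤10, objective 18.
The best lattice point is (0,10), giving 20.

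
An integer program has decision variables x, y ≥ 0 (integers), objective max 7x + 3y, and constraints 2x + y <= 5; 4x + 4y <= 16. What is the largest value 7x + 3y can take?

The continuous relaxation peaks at (2.5, 0) with value 17.50; rounding to a feasible lattice point costs some objective.
(x,y)=(2,1) is feasible, giving 17.
(x,y)=(2,0) is feasible, giving 14.
Maximum is 17 at (x,y)=(2,1).

17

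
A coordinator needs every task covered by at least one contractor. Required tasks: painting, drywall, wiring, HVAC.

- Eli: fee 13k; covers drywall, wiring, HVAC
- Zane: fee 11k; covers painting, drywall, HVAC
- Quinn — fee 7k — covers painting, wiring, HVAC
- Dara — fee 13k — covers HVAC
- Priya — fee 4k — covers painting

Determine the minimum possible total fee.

17

This is an integer covering problem.
The greedy cost-per-new-task heuristic would pick Quinn and Zane for 18, but a cheaper cover exists.
Choose Eli and Priya: together they cover painting, drywall, wiring, HVAC — every task.
Total fee: 13 + 4 = 17.
No cover costs less than 17.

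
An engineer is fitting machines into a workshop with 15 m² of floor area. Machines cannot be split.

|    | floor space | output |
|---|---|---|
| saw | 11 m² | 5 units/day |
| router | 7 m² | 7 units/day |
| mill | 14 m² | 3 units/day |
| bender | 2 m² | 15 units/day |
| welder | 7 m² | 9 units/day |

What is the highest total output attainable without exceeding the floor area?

Allowing fractional choices, the relaxed optimum would be about 30.0, but machines are indivisible.
bender + welder: floor space 2 + 7 = 9 ≤ 15, output 15 + 9 = 24.
router + bender: floor space 7 + 2 = 9 ≤ 15, output 7 + 15 = 22.
Best is bender and welder with total output 24.

24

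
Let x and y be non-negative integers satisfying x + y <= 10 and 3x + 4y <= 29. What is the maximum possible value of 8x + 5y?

The continuous relaxation peaks at (9.67, 0) with value 77.33; rounding to a feasible lattice point costs some objective.
(x,y)=(9,0): 1·9+1·0=9≤10, 3·9+4·0=27≤29, objective 72.
(x,y)=(8,1): 1·8+1·1=9≤10, 3·8+4·1=28≤29, objective 69.
(x,y)=(8,0): 1·8+1·0=8≤10, 3·8+4·0=24≤29, objective 64.
The best lattice point is (9,0), giving 72.

72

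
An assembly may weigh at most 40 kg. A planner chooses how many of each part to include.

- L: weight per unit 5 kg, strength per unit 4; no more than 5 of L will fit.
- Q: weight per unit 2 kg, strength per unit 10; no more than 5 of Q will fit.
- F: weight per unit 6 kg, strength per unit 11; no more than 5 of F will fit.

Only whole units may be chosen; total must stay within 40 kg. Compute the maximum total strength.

105

Take 5×Q and 5×F: weight 40 ≤ 40, strength 5·10 + 5·11 = 105.
Q has the best ratio (10/2) and is taken to its limit of 5; remaining capacity is filled optimally with the others.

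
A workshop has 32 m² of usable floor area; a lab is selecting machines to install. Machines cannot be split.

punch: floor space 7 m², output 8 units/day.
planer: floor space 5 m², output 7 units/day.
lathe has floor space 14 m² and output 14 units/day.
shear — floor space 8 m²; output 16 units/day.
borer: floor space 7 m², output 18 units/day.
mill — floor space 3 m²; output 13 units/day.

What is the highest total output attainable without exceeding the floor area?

Allowing fractional choices, the relaxed optimum would be about 64.0, but machines are indivisible.
lathe + shear + borer + mill: floor space 14 + 8 + 7 + 3 = 32 ≤ 32, output 14 + 16 + 18 + 13 = 61.
punch + planer + shear + borer + mill: floor space 7 + 5 + 8 + 7 + 3 = 30 ≤ 32, output 8 + 7 + 16 + 18 + 13 = 62.
punch + shear + borer + mill: floor space 7 + 8 + 7 + 3 = 25 ≤ 32, output 8 + 16 + 18 + 13 = 55.
Best is punch, planer, shear, borer, and mill with total output 62.

62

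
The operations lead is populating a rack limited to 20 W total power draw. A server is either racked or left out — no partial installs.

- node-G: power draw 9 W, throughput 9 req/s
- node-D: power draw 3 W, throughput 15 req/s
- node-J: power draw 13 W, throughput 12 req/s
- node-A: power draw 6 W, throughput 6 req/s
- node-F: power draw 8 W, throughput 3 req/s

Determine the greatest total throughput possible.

30

node-D + node-J: power draw 3 + 13 = 16 ≤ 20, throughput 15 + 12 = 27.
node-G + node-D + node-A: power draw 9 + 3 + 6 = 18 ≤ 20, throughput 9 + 15 + 6 = 30.
Best is node-G, node-D, and node-A with total throughput 30.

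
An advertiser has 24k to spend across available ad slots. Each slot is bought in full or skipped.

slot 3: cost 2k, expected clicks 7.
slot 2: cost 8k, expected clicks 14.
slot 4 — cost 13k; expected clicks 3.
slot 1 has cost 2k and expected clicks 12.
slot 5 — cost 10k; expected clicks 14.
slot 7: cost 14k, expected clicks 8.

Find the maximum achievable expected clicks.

slot 3 + slot 2 + slot 1 + slot 5: cost 2 + 8 + 2 + 10 = 22 ≤ 24, expected clicks 7 + 14 + 12 + 14 = 47.
slot 2 + slot 1 + slot 5: cost 8 + 2 + 10 = 20 ≤ 24, expected clicks 14 + 12 + 14 = 40.
slot 3 + slot 2 + slot 5: cost 2 + 8 + 10 = 20 ≤ 24, expected clicks 7 + 14 + 14 = 35.
Best is slot 3, slot 2, slot 1, and slot 5 with total expected clicks 47.

47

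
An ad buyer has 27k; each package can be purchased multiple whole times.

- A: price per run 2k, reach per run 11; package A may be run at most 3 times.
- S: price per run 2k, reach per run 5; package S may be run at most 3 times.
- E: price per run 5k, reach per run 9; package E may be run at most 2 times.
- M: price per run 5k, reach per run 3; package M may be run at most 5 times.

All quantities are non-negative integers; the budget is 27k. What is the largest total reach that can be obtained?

69

This is a bounded integer knapsack.
3×A, 3×S, 2×E, and 1×M: price 27 ≤ 27, reach 3·11 + 3·5 + 2·9 + 1·3 = 69.
3×A, 3×S, and 2×E: price 22 ≤ 27, reach 3·11 + 3·5 + 2·9 = 66.
Best is 69.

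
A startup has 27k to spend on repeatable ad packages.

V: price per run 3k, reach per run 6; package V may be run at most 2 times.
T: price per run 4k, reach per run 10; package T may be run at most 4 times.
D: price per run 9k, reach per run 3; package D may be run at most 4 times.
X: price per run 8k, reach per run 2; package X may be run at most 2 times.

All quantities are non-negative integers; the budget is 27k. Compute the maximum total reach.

This is a bounded integer knapsack.
T has the best ratio (10/4); taking only T gives at most 4×10 = 40 (stopped by the supply cap of 4).
Mixing does better — 2×V and 4×T: price 22 ≤ 27, reach 2·6 + 4·10 = 52.

52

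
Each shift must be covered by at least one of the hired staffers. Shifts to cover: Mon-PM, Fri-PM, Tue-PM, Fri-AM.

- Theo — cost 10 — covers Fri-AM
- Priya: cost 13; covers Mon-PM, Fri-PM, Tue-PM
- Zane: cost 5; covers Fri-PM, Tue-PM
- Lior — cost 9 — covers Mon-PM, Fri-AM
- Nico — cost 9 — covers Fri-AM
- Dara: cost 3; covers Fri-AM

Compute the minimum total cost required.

This is an integer covering problem.
The greedy cost-per-new-shift heuristic would pick Zane, Dara, and Lior for 17, but a cheaper cover exists.
Choose Zane and Lior: together they cover Mon-PM, Fri-PM, Tue-PM, Fri-AM — every shift.
Total cost: 5 + 9 = 14.
No cover costs less than 14.

14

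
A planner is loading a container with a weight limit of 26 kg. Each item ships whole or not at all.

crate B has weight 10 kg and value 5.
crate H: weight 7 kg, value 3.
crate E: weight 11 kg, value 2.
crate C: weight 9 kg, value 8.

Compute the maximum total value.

crate B + crate H + crate C: weight 10 + 7 + 9 = 26 ≤ 26, value 5 + 3 + 8 = 16.
crate H + crate C: weight 7 + 9 = 16 ≤ 26, value 3 + 8 = 11.
crate B + crate C: weight 10 + 9 = 19 ≤ 26, value 5 + 8 = 13.
Best is crate B, crate H, and crate C with total value 16.

16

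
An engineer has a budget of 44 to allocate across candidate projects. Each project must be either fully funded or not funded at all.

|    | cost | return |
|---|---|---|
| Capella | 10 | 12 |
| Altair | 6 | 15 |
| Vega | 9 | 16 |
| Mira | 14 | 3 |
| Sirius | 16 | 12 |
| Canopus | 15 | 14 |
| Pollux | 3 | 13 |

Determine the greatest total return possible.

Treat it as a binary knapsack problem.
Allowing fractional choices, the relaxed optimum would be about 70.8, but projects are indivisible.
Capella + Altair + Vega + Sirius + Pollux: cost 10 + 6 + 9 + 16 + 3 = 44 ≤ 44, return 12 + 15 + 16 + 12 + 13 = 68.
Capella + Altair + Vega + Canopus + Pollux: cost 10 + 6 + 9 + 15 + 3 = 43 ≤ 44, return 12 + 15 + 16 + 14 + 13 = 70.
Best is Capella, Altair, Vega, Canopus, and Pollux with total return 70.

70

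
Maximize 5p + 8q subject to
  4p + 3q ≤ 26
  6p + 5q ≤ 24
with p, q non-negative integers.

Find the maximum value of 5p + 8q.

32

The continuous relaxation peaks at (0, 4.8) with value 38.40; rounding to a feasible lattice point costs some objective.
(p,q)=(0,4): 4·0+3·4=12≤26, 6·0+5·4=20≤24, objective 32.
(p,q)=(1,3): 4·1+3·3=13≤26, 6·1+5·3=21≤24, objective 29.
(p,q)=(0,3): 4·0+3·3=9≤26, 6·0+5·3=15≤24, objective 24.
The best lattice point is (0,4), giving 32.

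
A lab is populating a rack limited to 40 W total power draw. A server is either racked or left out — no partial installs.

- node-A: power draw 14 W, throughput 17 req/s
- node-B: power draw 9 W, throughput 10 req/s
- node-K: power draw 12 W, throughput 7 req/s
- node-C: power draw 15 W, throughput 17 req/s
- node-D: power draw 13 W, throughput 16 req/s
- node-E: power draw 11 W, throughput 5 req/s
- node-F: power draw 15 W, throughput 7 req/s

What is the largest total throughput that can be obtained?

44

Take node-A, node-B, and node-C: power draw 14 + 9 + 15 = 38 ≤ 40, throughput 17 + 10 + 17 = 44.
No other feasible combination does better.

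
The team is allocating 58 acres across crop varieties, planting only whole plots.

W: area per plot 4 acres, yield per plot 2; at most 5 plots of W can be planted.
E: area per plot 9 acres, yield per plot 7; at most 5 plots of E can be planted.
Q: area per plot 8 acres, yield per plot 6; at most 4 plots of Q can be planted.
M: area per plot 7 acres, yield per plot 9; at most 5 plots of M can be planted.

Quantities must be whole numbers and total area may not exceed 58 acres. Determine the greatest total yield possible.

M has the best ratio (9/7); taking only M gives at most 5×9 = 45 (stopped by the supply cap of 5).
Mixing does better — 1×W, 2×E, and 5×M: area 57 ≤ 58, yield 1·2 + 2·7 + 5·9 = 61.

61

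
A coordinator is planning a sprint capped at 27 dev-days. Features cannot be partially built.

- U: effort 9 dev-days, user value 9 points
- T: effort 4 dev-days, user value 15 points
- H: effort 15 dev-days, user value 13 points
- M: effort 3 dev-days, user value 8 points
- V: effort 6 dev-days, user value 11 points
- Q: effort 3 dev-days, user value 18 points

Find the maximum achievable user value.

61

U + T + M + V + Q: effort 9 + 4 + 3 + 6 + 3 = 25 ≤ 27, user value 9 + 15 + 8 + 11 + 18 = 61.
U + T + V + Q: effort 9 + 4 + 6 + 3 = 22 ≤ 27, user value 9 + 15 + 11 + 18 = 53.
T + H + M + Q: effort 4 + 15 + 3 + 3 = 25 ≤ 27, user value 15 + 13 + 8 + 18 = 54.
Best is U, T, M, V, and Q with total user value 61.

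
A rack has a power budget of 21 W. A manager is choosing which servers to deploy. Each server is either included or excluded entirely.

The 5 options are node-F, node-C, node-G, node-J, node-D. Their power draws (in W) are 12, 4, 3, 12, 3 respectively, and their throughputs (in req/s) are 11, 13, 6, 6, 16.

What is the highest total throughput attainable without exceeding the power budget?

Take node-F, node-C, and node-D: power draw 12 + 4 + 3 = 19 ≤ 21, throughput 11 + 13 + 16 = 40.
No other feasible combination does better.

40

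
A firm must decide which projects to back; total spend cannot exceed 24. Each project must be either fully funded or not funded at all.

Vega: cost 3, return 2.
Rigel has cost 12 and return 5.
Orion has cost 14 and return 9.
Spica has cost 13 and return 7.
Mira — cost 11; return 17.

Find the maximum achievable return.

24

This is an integer program with binary decision variables.
Rigel + Mira: cost 12 + 11 = 23 ≤ 24, return 5 + 17 = 22.
Spica + Mira: cost 13 + 11 = 24 ≤ 24, return 7 + 17 = 24.
Best is Spica and Mira with total return 24.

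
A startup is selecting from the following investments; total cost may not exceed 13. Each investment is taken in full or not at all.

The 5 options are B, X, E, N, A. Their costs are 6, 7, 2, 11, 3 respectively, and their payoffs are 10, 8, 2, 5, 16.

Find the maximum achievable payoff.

28

This is an integer program with binary decision variables.
Take B, E, and A: cost 6 + 2 + 3 = 11 ≤ 13, payoff 10 + 2 + 16 = 28.
No other feasible combination does better.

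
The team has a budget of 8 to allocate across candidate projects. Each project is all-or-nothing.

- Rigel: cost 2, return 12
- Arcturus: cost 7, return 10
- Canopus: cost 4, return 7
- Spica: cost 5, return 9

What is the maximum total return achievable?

21

Take Rigel and Spica: cost 2 + 5 = 7 ≤ 8, return 12 + 9 = 21.
No other feasible combination does better.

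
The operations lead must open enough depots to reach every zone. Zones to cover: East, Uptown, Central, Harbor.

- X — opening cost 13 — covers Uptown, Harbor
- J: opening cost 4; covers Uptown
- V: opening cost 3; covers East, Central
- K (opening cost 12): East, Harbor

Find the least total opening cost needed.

16

Choose X and V: together they cover East, Uptown, Central, Harbor — every zone.
Total opening cost: 13 + 3 = 16.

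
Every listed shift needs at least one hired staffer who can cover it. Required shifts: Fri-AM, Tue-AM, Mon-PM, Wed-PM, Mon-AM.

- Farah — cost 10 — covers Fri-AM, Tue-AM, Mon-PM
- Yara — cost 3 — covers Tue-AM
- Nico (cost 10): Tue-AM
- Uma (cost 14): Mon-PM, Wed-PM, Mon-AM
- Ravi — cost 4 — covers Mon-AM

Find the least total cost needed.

The greedy cost-per-new-shift heuristic would pick Yara, Ravi, Farah, and Uma for 31, but a cheaper cover exists.
Choose Farah and Uma: together they cover Fri-AM, Tue-AM, Mon-PM, Wed-PM, Mon-AM — every shift.
Total cost: 10 + 14 = 24.
No cover costs less than 24.

24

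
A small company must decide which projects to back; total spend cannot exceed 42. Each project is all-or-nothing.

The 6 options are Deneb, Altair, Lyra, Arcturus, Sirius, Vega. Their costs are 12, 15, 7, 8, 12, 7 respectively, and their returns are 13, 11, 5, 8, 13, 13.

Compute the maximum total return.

47

Allowing fractional choices, the relaxed optimum would be about 49.2, but projects are indivisible.
Altair + Arcturus + Sirius + Vega: cost 15 + 8 + 12 + 7 = 42 ≤ 42, return 11 + 8 + 13 + 13 = 45.
Deneb + Altair + Arcturus + Vega: cost 12 + 15 + 8 + 7 = 42 ≤ 42, return 13 + 11 + 8 + 13 = 45.
Deneb + Arcturus + Sirius + Vega: cost 12 + 8 + 12 + 7 = 39 ≤ 42, return 13 + 8 + 13 + 13 = 47.
Best is Deneb, Arcturus, Sirius, and Vega with total return 47.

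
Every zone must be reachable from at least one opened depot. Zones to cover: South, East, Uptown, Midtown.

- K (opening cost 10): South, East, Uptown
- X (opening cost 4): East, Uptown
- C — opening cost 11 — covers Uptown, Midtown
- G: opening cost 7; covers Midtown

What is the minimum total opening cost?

This is an integer covering problem.
The greedy cost-per-new-zone heuristic would pick X, G, and K for 21, but a cheaper cover exists.
Choose K and G: together they cover South, East, Uptown, Midtown — every zone.
Total opening cost: 10 + 7 = 17.
No cover costs less than 17.

17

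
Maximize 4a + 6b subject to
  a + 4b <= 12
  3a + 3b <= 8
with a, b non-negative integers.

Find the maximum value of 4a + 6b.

12

(a,b)=(0,2) is feasible, giving 12.
(a,b)=(1,1) is feasible, giving 10.
(a,b)=(0,1) is feasible, giving 6.
No feasible integer point exceeds 12.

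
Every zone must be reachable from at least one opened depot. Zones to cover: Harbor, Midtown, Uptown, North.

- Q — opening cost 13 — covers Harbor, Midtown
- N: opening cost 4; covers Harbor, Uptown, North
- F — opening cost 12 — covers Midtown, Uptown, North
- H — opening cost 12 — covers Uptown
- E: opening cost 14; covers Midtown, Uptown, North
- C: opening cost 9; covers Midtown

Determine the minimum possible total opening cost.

Choose N and C: together they cover Harbor, Midtown, Uptown, North — every zone.
Total opening cost: 4 + 9 = 13.
No cover costs less than 13.

13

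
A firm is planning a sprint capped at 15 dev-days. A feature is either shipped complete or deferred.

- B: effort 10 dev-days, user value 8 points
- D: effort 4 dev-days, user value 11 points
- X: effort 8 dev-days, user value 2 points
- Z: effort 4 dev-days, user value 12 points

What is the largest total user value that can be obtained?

Allowing fractional choices, the relaxed optimum would be about 28.6, but features are indivisible.
B + Z: effort 10 + 4 = 14 ≤ 15, user value 8 + 12 = 20.
B + D: effort 10 + 4 = 14 ≤ 15, user value 8 + 11 = 19.
D + Z: effort 4 + 4 = 8 ≤ 15, user value 11 + 12 = 23.
Best is D and Z with total user value 23.

23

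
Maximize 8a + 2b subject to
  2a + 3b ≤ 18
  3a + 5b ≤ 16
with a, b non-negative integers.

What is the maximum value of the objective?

40

Relaxing integrality, the LP optimum is 42.67 at (a,b) = (5.33, 0), which is not an integer point.
(a,b)=(5,0): 2·5+3·0=10≤18, 3·5+5·0=15≤16, objective 40.
(a,b)=(4,0): 2·4+3·0=8≤18, 3·4+5·0=12≤16, objective 32.
No feasible integer point exceeds 40.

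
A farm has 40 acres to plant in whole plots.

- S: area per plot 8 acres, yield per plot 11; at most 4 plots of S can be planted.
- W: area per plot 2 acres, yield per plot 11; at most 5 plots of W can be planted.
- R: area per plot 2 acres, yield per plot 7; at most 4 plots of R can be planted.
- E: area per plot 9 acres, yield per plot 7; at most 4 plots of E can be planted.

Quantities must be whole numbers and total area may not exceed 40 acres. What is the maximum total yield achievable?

This is a bounded integer knapsack.
2×S, 5×W, and 4×R: area 34 ≤ 40, yield 2·11 + 5·11 + 4·7 = 105.
3×S, 5×W, and 3×R: area 40 ≤ 40, yield 3·11 + 5·11 + 3·7 = 109.
Best is 109.

109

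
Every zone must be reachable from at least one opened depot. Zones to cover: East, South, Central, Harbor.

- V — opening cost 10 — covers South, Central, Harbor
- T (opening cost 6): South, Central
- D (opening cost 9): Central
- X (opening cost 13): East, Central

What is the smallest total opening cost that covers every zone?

23

Choose V and X: together they cover East, South, Central, Harbor — every zone.
Total opening cost: 10 + 13 = 23.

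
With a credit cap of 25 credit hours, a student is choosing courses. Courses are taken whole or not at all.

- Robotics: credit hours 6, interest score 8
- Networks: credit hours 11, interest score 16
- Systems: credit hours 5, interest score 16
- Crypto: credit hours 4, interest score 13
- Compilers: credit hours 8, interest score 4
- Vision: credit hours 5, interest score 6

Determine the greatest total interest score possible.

51

This is an integer program with binary decision variables.
Robotics + Systems + Crypto + Vision: credit hours 6 + 5 + 4 + 5 = 20 ≤ 25, interest score 8 + 16 + 13 + 6 = 43.
Networks + Systems + Crypto + Vision: credit hours 11 + 5 + 4 + 5 = 25 ≤ 25, interest score 16 + 16 + 13 + 6 = 51.
Networks + Systems + Crypto: credit hours 11 + 5 + 4 = 20 ≤ 25, interest score 16 + 16 + 13 = 45.
Best is Networks, Systems, Crypto, and Vision with total interest score 51.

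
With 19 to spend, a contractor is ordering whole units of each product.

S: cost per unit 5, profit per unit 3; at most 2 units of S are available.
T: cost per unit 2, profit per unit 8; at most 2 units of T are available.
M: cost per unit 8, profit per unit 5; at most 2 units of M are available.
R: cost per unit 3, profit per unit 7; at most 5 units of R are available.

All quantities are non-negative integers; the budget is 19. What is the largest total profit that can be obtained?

2×T and 5×R: cost 19 ≤ 19, profit 2·8 + 5·7 = 51.
2×T and 4×R: cost 16 ≤ 19, profit 2·8 + 4·7 = 44.
Best is 51.

51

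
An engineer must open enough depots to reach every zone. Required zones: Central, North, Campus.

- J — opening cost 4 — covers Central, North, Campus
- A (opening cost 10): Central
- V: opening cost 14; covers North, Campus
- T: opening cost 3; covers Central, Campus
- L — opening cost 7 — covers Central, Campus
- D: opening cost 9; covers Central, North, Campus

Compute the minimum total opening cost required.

4

J alone covers Central, North, Campus — every zone.
Total opening cost: 4.
No cover costs less than 4.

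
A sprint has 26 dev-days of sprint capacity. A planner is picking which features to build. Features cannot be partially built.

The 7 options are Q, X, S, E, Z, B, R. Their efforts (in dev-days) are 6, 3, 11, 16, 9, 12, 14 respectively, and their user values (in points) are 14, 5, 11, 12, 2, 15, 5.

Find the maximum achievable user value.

Allowing fractional choices, the relaxed optimum would be about 39.0, but features are indivisible.
X + S + B: effort 3 + 11 + 12 = 26 ≤ 26, user value 5 + 11 + 15 = 31.
Q + X + B: effort 6 + 3 + 12 = 21 ≤ 26, user value 14 + 5 + 15 = 34.
Q + X + E: effort 6 + 3 + 16 = 25 ≤ 26, user value 14 + 5 + 12 = 31.
Best is Q, X, and B with total user value 34.

34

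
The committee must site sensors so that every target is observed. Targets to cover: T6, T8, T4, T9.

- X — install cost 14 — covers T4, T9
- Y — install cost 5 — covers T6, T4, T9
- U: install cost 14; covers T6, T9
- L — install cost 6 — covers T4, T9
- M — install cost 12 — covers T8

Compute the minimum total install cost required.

17

Choose Y and M: together they cover T6, T8, T4, T9 — every target.
Total install cost: 5 + 12 = 17.
No cover costs less than 17.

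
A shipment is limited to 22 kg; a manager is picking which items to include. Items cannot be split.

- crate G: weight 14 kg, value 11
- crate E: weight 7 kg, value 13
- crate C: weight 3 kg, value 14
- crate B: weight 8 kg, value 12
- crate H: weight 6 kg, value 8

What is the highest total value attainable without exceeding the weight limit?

39

This is an integer program with binary decision variables.
crate E + crate C + crate H: weight 7 + 3 + 6 = 16 ≤ 22, value 13 + 14 + 8 = 35.
crate E + crate C + crate B: weight 7 + 3 + 8 = 18 ≤ 22, value 13 + 14 + 12 = 39.
Best is crate E, crate C, and crate B with total value 39.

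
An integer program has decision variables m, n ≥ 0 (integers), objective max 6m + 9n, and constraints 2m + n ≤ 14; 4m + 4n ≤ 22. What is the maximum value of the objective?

(m,n)=(0,5): 2·0+1·5=5≤14, 4·0+4·5=20≤22, objective 45.
(m,n)=(1,4): 2·1+1·4=6≤14, 4·1+4·4=20≤22, objective 42.
The best lattice point is (0,5), giving 45.

45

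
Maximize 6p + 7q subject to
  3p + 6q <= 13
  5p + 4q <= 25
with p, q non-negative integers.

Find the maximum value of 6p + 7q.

24

Relaxing integrality, the LP optimum is 26.00 at (p,q) = (4.33, 0), which is not an integer point.
(p,q)=(4,0): 3·4+6·0=12≤13, 5·4+4·0=20≤25, objective 24.
(p,q)=(3,0): 3·3+6·0=9≤13, 5·3+4·0=15≤25, objective 18.
Maximum is 24 at (p,q)=(4,0).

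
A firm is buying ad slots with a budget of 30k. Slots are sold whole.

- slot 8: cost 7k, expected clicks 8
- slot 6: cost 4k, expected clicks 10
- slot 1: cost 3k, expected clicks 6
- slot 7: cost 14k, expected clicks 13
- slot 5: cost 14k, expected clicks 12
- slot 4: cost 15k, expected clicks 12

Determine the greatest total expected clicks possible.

Take slot 8, slot 6, slot 1, and slot 7: cost 7 + 4 + 3 + 14 = 28 ≤ 30, expected clicks 8 + 10 + 6 + 13 = 37.
No other feasible combination does better.

37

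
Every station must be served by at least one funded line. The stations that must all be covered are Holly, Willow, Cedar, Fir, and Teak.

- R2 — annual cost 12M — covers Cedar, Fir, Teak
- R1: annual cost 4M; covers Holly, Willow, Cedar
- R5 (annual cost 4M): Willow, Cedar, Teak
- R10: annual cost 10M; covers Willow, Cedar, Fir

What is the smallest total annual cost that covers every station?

16

The greedy cost-per-new-station heuristic would pick R1, R5, and R10 for 18, but a cheaper cover exists.
Choose R2 and R1: together they cover Holly, Willow, Cedar, Fir, Teak — every station.
Total annual cost: 12 + 4 = 16.
No cover costs less than 16.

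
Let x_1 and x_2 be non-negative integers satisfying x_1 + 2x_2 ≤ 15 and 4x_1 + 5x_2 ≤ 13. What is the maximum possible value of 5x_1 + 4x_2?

15

(x_1,x_2)=(3,0) is feasible, giving 15.
(x_1,x_2)=(2,1) is feasible, giving 14.
(x_1,x_2)=(2,0) is feasible, giving 10.
No feasible integer point exceeds 15.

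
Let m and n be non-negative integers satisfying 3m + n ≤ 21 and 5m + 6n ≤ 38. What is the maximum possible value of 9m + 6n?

63

(m,n)=(7,0): 3·7+1·0=21≤21, 5·7+6·0=35≤38, objective 63.
(m,n)=(6,1): 3·6+1·1=19≤21, 5·6+6·1=36≤38, objective 60.
No feasible integer point exceeds 63.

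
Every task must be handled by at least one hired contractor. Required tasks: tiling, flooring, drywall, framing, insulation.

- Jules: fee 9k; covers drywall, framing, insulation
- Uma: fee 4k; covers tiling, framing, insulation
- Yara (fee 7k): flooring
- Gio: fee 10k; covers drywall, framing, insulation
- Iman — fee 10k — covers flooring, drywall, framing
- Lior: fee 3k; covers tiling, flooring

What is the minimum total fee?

12

The greedy cost-per-new-task heuristic would pick Uma, Lior, and Jules for 16, but a cheaper cover exists.
Choose Jules and Lior: together they cover tiling, flooring, drywall, framing, insulation — every task.
Total fee: 9 + 3 = 12.
No cover costs less than 12.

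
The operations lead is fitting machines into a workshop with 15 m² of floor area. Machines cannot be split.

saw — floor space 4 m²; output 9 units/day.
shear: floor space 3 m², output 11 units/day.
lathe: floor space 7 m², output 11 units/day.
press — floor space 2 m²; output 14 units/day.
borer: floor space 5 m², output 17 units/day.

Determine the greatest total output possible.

This is a 0-1 knapsack instance.
saw + shear + press + borer: floor space 4 + 3 + 2 + 5 = 14 ≤ 15, output 9 + 11 + 14 + 17 = 51.
shear + press + borer: floor space 3 + 2 + 5 = 10 ≤ 15, output 11 + 14 + 17 = 42.
lathe + press + borer: floor space 7 + 2 + 5 = 14 ≤ 15, output 11 + 14 + 17 = 42.
Best is saw, shear, press, and borer with total output 51.

51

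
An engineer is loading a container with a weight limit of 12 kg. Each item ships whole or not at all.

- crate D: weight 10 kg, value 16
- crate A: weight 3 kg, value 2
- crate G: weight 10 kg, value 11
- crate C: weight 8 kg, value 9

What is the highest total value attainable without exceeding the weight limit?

16

crate A + crate C: weight 3 + 8 = 11 ≤ 12, value 2 + 9 = 11.
crate G: weight 10 ≤ 12, value 11.
crate D: weight 10 ≤ 12, value 16.
Best is crate D with total value 16.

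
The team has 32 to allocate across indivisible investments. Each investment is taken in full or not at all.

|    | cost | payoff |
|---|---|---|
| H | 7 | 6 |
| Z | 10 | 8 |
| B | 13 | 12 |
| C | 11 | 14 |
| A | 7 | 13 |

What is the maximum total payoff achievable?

39

Z + C + A: cost 10 + 11 + 7 = 28 ≤ 32, payoff 8 + 14 + 13 = 35.
B + C + A: cost 13 + 11 + 7 = 31 ≤ 32, payoff 12 + 14 + 13 = 39.
Best is B, C, and A with total payoff 39.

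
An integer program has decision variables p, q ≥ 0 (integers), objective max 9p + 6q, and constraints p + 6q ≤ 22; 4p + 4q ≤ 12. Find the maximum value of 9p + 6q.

(p,q)=(3,0): 1·3+6·0=3≤22, 4·3+4·0=12≤12, objective 27.
(p,q)=(2,1): 1·2+6·1=8≤22, 4·2+4·1=12≤12, objective 24.
(p,q)=(2,0): 1·2+6·0=2≤22, 4·2+4·0=8≤12, objective 18.
The best lattice point is (3,0), giving 27.

27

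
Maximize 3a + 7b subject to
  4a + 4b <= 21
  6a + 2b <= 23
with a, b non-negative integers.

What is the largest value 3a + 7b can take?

The continuous relaxation peaks at (0, 5.25) with value 36.75; rounding to a feasible lattice point costs some objective.
(a,b)=(0,5): 4·0+4·5=20≤21, 6·0+2·5=10≤23, objective 35.
(a,b)=(1,4): 4·1+4·4=20≤21, 6·1+2·4=14≤23, objective 31.
(a,b)=(0,4): 4·0+4·4=16≤21, 6·0+2·4=8≤23, objective 28.
The best lattice point is (0,5), giving 35.

35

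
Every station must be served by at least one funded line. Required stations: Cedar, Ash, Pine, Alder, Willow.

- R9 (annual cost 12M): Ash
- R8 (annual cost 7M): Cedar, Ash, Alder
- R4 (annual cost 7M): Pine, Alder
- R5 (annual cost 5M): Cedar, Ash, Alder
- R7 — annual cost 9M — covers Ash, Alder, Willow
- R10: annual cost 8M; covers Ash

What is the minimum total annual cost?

This is a weighted set-cover instance.
Choose R4, R5, and R7: together they cover Cedar, Ash, Pine, Alder, Willow — every station.
Total annual cost: 7 + 5 + 9 = 21.
No cover costs less than 21.

21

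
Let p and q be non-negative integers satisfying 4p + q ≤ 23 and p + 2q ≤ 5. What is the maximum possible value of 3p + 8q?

Relaxing integrality, the LP optimum is 20.00 at (p,q) = (0, 2.5), which is not an integer point.
(p,q)=(1,2): 4·1+1·2=6≤23, 1·1+2·2=5≤5, objective 19.
(p,q)=(0,2): 4·0+1·2=2≤23, 1·0+2·2=4≤5, objective 16.
(p,q)=(2,1): 4·2+1·1=9≤23, 1·2+2·1=4≤5, objective 14.
Maximum is 19 at (p,q)=(1,2).

19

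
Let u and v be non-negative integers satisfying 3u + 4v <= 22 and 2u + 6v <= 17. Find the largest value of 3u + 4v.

(u,v)=(7,0) is feasible, giving 21.
(u,v)=(6,0) is feasible, giving 18.
The best lattice point is (7,0), giving 21.

21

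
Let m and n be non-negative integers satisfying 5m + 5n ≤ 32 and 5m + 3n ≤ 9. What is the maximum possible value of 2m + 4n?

12

(m,n)=(0,3): 5·0+5·3=15≤32, 5·0+3·3=9≤9, objective 12.
(m,n)=(0,2): 5·0+5·2=10≤32, 5·0+3·2=6≤9, objective 8.
The best lattice point is (0,3), giving 12.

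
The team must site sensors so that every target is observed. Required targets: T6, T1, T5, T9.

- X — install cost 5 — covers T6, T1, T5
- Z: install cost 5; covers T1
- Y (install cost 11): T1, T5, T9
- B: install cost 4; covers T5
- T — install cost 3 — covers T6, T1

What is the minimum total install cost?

14

The greedy cost-per-new-target heuristic would pick T, B, and Y for 18, but a cheaper cover exists.
Choose Y and T: together they cover T6, T1, T5, T9 — every target.
Total install cost: 11 + 3 = 14.
No cover costs less than 14.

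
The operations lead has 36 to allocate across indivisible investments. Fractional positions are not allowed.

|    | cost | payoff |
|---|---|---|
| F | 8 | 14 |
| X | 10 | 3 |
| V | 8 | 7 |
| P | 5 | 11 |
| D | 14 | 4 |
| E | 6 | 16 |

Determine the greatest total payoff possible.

Take F, V, P, and E: cost 8 + 8 + 5 + 6 = 27 ≤ 36, payoff 14 + 7 + 11 + 16 = 48.
No other feasible combination does better.

48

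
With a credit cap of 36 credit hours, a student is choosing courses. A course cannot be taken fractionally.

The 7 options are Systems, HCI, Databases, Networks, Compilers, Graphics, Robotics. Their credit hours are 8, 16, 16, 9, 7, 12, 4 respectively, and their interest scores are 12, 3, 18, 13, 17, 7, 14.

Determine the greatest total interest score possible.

62

Allowing fractional choices, the relaxed optimum would be about 65.0, but courses are indivisible.
Systems + Databases + Compilers + Robotics: credit hours 8 + 16 + 7 + 4 = 35 ≤ 36, interest score 12 + 18 + 17 + 14 = 61.
Systems + Networks + Compilers + Robotics: credit hours 8 + 9 + 7 + 4 = 28 ≤ 36, interest score 12 + 13 + 17 + 14 = 56.
Databases + Networks + Compilers + Robotics: credit hours 16 + 9 + 7 + 4 = 36 ≤ 36, interest score 18 + 13 + 17 + 14 = 62.
Best is Databases, Networks, Compilers, and Robotics with total interest score 62.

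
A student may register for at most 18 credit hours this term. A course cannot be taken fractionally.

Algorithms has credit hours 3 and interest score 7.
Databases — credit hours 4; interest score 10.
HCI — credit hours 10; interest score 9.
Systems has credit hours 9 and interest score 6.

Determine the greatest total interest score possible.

Treat it as a binary knapsack problem.
Take Algorithms, Databases, and HCI: credit hours 3 + 4 + 10 = 17 ≤ 18, interest score 7 + 10 + 9 = 26.
No other feasible combination does better.

26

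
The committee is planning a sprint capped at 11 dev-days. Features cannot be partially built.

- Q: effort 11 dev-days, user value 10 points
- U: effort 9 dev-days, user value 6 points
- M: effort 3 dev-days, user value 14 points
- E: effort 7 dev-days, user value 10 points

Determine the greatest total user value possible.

Allowing fractional choices, the relaxed optimum would be about 24.9, but features are indivisible.
M + E: effort 3 + 7 = 10 ≤ 11, user value 14 + 10 = 24.
E: effort 7 ≤ 11, user value 10.
M: effort 3 ≤ 11, user value 14.
Best is M and E with total user value 24.

24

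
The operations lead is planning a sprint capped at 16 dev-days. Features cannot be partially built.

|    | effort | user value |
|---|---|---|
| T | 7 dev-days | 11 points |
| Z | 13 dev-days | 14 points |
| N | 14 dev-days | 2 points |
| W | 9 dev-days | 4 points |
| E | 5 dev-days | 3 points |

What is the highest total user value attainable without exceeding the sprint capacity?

15

T + E: effort 7 + 5 = 12 ≤ 16, user value 11 + 3 = 14.
T + W: effort 7 + 9 = 16 ≤ 16, user value 11 + 4 = 15.
Z: effort 13 ≤ 16, user value 14.
Best is T and W with total user value 15.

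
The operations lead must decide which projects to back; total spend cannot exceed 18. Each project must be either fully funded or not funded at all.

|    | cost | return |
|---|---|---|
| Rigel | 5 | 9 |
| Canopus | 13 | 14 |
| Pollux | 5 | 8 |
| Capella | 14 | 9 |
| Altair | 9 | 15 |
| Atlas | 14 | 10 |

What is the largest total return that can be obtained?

24

This is a 0-1 knapsack instance.
Rigel + Canopus: cost 5 + 13 = 18 ≤ 18, return 9 + 14 = 23.
Pollux + Altair: cost 5 + 9 = 14 ≤ 18, return 8 + 15 = 23.
Rigel + Altair: cost 5 + 9 = 14 ≤ 18, return 9 + 15 = 24.
Best is Rigel and Altair with total return 24.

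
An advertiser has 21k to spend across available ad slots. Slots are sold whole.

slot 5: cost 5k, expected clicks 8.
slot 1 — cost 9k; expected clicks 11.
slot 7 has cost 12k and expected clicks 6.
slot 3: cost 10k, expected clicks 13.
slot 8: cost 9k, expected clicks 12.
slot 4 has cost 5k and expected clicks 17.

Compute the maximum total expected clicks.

38

Allowing fractional choices, the relaxed optimum would be about 39.6, but ad slots are indivisible.
slot 5 + slot 1 + slot 4: cost 5 + 9 + 5 = 19 ≤ 21, expected clicks 8 + 11 + 17 = 36.
slot 5 + slot 3 + slot 4: cost 5 + 10 + 5 = 20 ≤ 21, expected clicks 8 + 13 + 17 = 38.
slot 5 + slot 8 + slot 4: cost 5 + 9 + 5 = 19 ≤ 21, expected clicks 8 + 12 + 17 = 37.
Best is slot 5, slot 3, and slot 4 with total expected clicks 38.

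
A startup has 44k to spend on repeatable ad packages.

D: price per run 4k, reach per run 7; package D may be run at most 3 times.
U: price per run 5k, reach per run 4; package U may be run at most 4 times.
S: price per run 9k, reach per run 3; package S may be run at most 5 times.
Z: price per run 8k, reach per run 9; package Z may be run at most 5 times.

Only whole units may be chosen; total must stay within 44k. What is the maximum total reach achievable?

Take 3×D and 4×Z: price 44 ≤ 44, reach 3·7 + 4·9 = 57.
D has the best ratio (7/4) and is taken to its limit of 3; remaining capacity is filled optimally with the others.

57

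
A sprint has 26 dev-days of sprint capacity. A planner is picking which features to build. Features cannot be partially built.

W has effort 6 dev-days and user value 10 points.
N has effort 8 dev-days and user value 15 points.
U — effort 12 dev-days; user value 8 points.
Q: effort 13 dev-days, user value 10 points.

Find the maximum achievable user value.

33

Allowing fractional choices, the relaxed optimum would be about 34.2, but features are indivisible.
W + N + U: effort 6 + 8 + 12 = 26 ≤ 26, user value 10 + 15 + 8 = 33.
W + N: effort 6 + 8 = 14 ≤ 26, user value 10 + 15 = 25.
Best is W, N, and U with total user value 33.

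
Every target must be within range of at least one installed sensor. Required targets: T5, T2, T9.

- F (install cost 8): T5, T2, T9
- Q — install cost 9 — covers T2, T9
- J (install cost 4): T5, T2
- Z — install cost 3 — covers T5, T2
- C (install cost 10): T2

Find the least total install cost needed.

8

This is an integer covering problem.
The greedy cost-per-new-target heuristic would pick Z and F for 11, but a cheaper cover exists.
F alone covers T5, T2, T9 — every target.
Total install cost: 8.
No cover costs less than 8.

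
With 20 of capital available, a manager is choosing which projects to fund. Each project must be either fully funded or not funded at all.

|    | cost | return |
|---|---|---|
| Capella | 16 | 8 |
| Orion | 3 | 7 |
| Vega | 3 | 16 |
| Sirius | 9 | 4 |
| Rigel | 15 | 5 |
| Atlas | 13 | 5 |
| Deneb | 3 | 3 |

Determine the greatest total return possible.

30

This is an integer program with binary decision variables.
Orion + Vega + Sirius: cost 3 + 3 + 9 = 15 ≤ 20, return 7 + 16 + 4 = 27.
Orion + Vega + Atlas: cost 3 + 3 + 13 = 19 ≤ 20, return 7 + 16 + 5 = 28.
Orion + Vega + Sirius + Deneb: cost 3 + 3 + 9 + 3 = 18 ≤ 20, return 7 + 16 + 4 + 3 = 30.
Best is Orion, Vega, Sirius, and Deneb with total return 30.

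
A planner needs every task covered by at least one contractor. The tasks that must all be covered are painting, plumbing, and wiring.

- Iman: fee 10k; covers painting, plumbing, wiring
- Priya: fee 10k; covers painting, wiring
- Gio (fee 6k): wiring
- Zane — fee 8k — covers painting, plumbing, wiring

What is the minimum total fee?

8

Zane alone covers painting, plumbing, wiring — every task.
Total fee: 8.
No cover costs less than 8.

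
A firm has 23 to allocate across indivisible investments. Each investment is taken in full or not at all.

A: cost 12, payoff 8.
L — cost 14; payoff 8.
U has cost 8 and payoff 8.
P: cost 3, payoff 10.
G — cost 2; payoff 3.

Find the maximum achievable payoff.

26

This is an integer program with binary decision variables.
Take A, U, and P: cost 12 + 8 + 3 = 23 ≤ 23, payoff 8 + 8 + 10 = 26.
No other feasible combination does better.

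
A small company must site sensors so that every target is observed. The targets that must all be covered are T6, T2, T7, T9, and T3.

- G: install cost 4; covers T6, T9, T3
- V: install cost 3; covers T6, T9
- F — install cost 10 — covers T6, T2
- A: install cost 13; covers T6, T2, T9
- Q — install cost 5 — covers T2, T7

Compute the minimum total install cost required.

Choose G and Q: together they cover T6, T2, T7, T9, T3 — every target.
Total install cost: 4 + 5 = 9.
No cover costs less than 9.

9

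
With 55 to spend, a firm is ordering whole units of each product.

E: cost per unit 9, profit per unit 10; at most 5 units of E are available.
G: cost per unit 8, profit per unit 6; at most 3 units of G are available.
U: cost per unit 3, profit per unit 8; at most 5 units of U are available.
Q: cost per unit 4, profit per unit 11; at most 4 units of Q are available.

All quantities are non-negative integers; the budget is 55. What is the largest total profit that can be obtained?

106

This is a bounded integer knapsack.
Q has the best ratio (11/4); taking only Q gives at most 4×11 = 44 (stopped by the supply cap of 4).
Mixing does better — 3×E, 4×U, and 4×Q: cost 55 ≤ 55, profit 3·10 + 4·8 + 4·11 = 106.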